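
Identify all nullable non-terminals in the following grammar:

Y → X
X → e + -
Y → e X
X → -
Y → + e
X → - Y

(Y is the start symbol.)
There are no ε-productions, so no non-terminal can derive ε.
No non-terminals are nullable.

Answer: None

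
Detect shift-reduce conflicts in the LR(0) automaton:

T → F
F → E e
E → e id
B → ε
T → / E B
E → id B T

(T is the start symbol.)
Augment with T' → T and build the canonical LR(0) collection (I0 = CLOSURE({[T' → . T]}), then GOTO on every symbol after a dot until no new states appear). It has 13 states:
  I0: { [E → . e id], [E → . id B T], [F → . E e], [T → . / E B], [T → . F], [T' → . T] }  — shift
  I1: { [E → . e id], [E → . id B T], [T → / . E B] }  — shift
  I2: { [F → E . e] }  — shift
  I3: { [T → F .] }  — reduce
  I4: { [T' → T .] }  — accept
  I5: { [E → e . id] }  — shift
  I6: { [B → .], [E → id . B T] }  — reduce
  I7: { [E → . e id], [E → . id B T], [E → id B . T], [F → . E e], [T → . / E B], [T → . F] }  — shift
  I8: { [E → id B T .] }  — reduce
  I9: { [E → e id .] }  — reduce
  I10: { [F → E e .] }  — reduce
  I11: { [B → .], [T → / E . B] }  — reduce
  I12: { [T → / E B .] }  — reduce

No state contains both a complete item and a shift item.

Answer: No shift-reduce conflicts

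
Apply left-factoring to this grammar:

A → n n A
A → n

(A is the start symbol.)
A → n A'
A' → n A
A' → ε

Left-factoring transforms A → αβ₁ | αβ₂ into A → αA' and A' → β₁ | β₂
(α is the longest common prefix among the alternatives). Repeat until
no nonterminal has two alternatives with a common prefix.

Round 1: A has alternatives sharing prefix 'n'. Introduce A': A → n A'
  Add: A' → n A
  Add: A' → ε

No remaining common prefixes — done.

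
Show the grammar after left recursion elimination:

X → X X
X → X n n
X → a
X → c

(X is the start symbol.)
X is directly left-recursive. The standard transformation for
  A → A α₁ | ... | A α_m | β₁ | ... | β_n
is
  A  → β₁ A' | ... | β_n A'
  A' → α₁ A' | ... | α_m A' | ε

X → a becomes X → a X'
X → c becomes X → c X'
X → X X becomes X' → X X'
X → X n n becomes X' → n n X'
Add X' → ε

Resulting grammar:
X → a X'
X → c X'
X' → X X'
X' → n n X'
X' → ε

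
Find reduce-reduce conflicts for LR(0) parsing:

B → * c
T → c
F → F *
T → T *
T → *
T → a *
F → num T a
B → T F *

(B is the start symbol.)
A reduce-reduce conflict occurs when an LR(0) state has two complete items [A → α .] and [B → β .] — both call for a reduction, and with no lookahead the parser cannot choose between them.

Augment with B' → B and build the canonical LR(0) collection (I0 = CLOSURE({[B' → . B]}), then GOTO on every symbol after a dot until no new states appear). It has 15 states:
  I0: { [B → . * c], [B → . T F *], [B' → . B], [T → . *], [T → . T *], [T → . a *], [T → . c] }  — shift
  I1: { [B → * . c], [T → * .] }  — shift, reduce
  I2: { [B' → B .] }  — accept
  I3: { [B → T . F *], [F → . F *], [F → . num T a], [T → T . *] }  — shift
  I4: { [T → a . *] }  — shift
  I5: { [T → c .] }  — reduce
  I6: { [T → a * .] }  — reduce
  I7: { [T → T * .] }  — reduce
  I8: { [B → T F . *], [F → F . *] }  — shift
  I9: { [F → num . T a], [T → . *], [T → . T *], [T → . a *], [T → . c] }  — shift
  I10: { [T → * .] }  — reduce
  I11: { [F → num T . a], [T → T . *] }  — shift
  I12: { [F → num T a .] }  — reduce
  I13: { [B → T F * .], [F → F * .] }  — 2 reduces
  I14: { [B → * c .] }  — reduce

I13 contains complete items [B → T F * .], [F → F * .] — reduce-reduce conflict.

Answer: Yes — I13: [B → T F * .] vs [F → F * .]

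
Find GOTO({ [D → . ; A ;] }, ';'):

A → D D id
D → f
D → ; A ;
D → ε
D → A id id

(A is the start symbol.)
{ [A → . D D id], [D → . ; A ;], [D → . A id id], [D → . f], [D → .], [D → ; . A ;] }

GOTO(I, ';') = CLOSURE({ [A → αX.β] : [A → α.Xβ] ∈ I, X = ';' })

Items with dot before ';', with the dot advanced:
  [D → . ; A ;] → [D → ; . A ;]
Closure of the advanced items:
  [D → ; . A ;] has the dot before A: add [A → . D D id]
  [A → . D D id] has the dot before D: add [D → . f], [D → . ; A ;], [D → .], [D → . A id id]

GOTO = { [A → . D D id], [D → . ; A ;], [D → . A id id], [D → . f], [D → .], [D → ; . A ;] }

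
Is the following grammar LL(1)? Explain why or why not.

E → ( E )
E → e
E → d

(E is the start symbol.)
A grammar is LL(1) if for each non-terminal N with multiple productions, the predict sets of those productions are pairwise disjoint, where PREDICT(N → α) = (FIRST(α) \ {ε}) ∪ (FOLLOW(N) if α ⇒* ε).

For E:
  PREDICT(E → '(' E ')') = { '(' }
  PREDICT(E → e) = { 'e' }
  PREDICT(E → d) = { 'd' }

All predict sets are disjoint. The grammar IS LL(1).

Answer: Yes, the grammar is LL(1).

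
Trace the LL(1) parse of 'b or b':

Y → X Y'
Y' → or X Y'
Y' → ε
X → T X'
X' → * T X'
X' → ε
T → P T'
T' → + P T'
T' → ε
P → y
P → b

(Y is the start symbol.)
LL(1) parsing maintains a stack (initially the start symbol over $) and the input. At each step: if the stack top is a terminal, match it against the current input token; if it is a non-terminal N, replace it with the RHS of M[N, lookahead] (the unique production whose predict set contains the lookahead).

Stack is shown with the top on the left.

Stack         Input     Action
------------------------------
Y $           b or b $  output Y → X Y'
X Y' $        b or b $  output X → T X'
T X' Y' $     b or b $  output T → P T'
P T' X' Y' $  b or b $  output P → b
b T' X' Y' $  b or b $  match 'b'
T' X' Y' $    or b $    output T' → ε
X' Y' $       or b $    output X' → ε
Y' $          or b $    output Y' → or X Y'
or X Y' $     or b $    match 'or'
X Y' $        b $       output X → T X'
T X' Y' $     b $       output T → P T'
P T' X' Y' $  b $       output P → b
b T' X' Y' $  b $       match 'b'
T' X' Y' $    $         output T' → ε
X' Y' $       $         output X' → ε
Y' $          $         output Y' → ε
$             $         accept

The string is accepted.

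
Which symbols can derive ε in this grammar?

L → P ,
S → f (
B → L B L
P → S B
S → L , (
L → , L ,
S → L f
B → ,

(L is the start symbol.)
A non-terminal is nullable if it can derive ε (the empty string): either it has an ε-production, or it has a production whose right-hand side consists entirely of nullable non-terminals.

There are no ε-productions, so no non-terminal can derive ε.
No non-terminals are nullable.

Answer: None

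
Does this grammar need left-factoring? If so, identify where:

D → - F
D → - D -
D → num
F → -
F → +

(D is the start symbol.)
Left-factoring is needed when two productions for the same non-terminal
share a common prefix on the right-hand side.

Productions for D:
  D → - F
  D → - D -
  D → num
Productions for F:
  F → -
  F → +

Found common prefix '-' in productions for D

Answer: Yes, D has productions with common prefix '-'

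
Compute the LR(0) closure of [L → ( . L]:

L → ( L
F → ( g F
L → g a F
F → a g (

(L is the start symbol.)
{ [L → ( . L], [L → . ( L], [L → . g a F] }

To compute CLOSURE, for each item [A → α.Bβ] where B is a non-terminal, add [B → .γ] for all productions B → γ; repeat for the newly added items until nothing changes.

Start with: [L → ( . L]
  [L → ( . L] has the dot before L: add [L → . ( L], [L → . g a F]
No further items can be added.

CLOSURE = { [L → ( . L], [L → . ( L], [L → . g a F] }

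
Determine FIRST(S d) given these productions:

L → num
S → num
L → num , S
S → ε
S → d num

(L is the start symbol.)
{ 'd', 'num' }

FIRST sets of the non-terminals involved (from the grammar, by fixed-point iteration):
  FIRST(S) = { 'd', 'num', ε }

To compute FIRST(S d), process the symbols left to right:
Symbol S is a non-terminal. Add FIRST(S) \ {ε} = { 'd', 'num' }
S is nullable (ε ∈ FIRST(S)), continue to the next symbol.
Symbol d is a terminal. Add 'd' and stop.
FIRST(S d) = { 'd', 'num' }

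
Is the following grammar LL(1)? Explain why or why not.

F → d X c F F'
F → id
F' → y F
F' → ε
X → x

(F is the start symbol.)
No. Predict set conflict for F': { 'y' }

A grammar is LL(1) if for each non-terminal N with multiple productions, the predict sets of those productions are pairwise disjoint, where PREDICT(N → α) = (FIRST(α) \ {ε}) ∪ (FOLLOW(N) if α ⇒* ε).

Relevant sets:
  FOLLOW(F') = { $, 'y' }

For F:
  PREDICT(F → d X c F F') = { 'd' }
  PREDICT(F → id) = { 'id' }
For F':
  PREDICT(F' → y F) = { 'y' }
  PREDICT(F' → ε) = { $, 'y' }
X has a single production, so nothing to check there.

Conflict found: Predict set conflict for F': { 'y' }
The grammar is NOT LL(1).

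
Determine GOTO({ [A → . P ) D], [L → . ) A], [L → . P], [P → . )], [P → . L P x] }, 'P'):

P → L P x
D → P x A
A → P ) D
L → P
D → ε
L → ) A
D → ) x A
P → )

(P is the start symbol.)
{ [A → P . ) D], [L → P .] }

GOTO(I, 'P') = CLOSURE({ [A → αX.β] : [A → α.Xβ] ∈ I, X = 'P' })

Items with dot before 'P', with the dot advanced:
  [A → . P ) D] → [A → P . ) D]
  [L → . P] → [L → P .]
Closure adds nothing (no advanced item has the dot before a non-terminal).

GOTO = { [A → P . ) D], [L → P .] }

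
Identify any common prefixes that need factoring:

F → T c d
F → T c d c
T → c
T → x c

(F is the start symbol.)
Left-factoring is needed when two productions for the same non-terminal
share a common prefix on the right-hand side.

Productions for F:
  F → T c d
  F → T c d c
Productions for T:
  T → c
  T → x c

Found common prefix 'T c d' in productions for F

Answer: Yes, F has productions with common prefix 'T c d'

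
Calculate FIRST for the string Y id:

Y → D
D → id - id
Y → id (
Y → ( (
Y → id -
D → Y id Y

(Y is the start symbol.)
FIRST sets of the non-terminals involved (from the grammar, by fixed-point iteration):
  FIRST(Y) = { '(', 'id' }

To compute FIRST(Y id), process the symbols left to right:
Symbol Y is a non-terminal. Add FIRST(Y) \ {ε} = { '(', 'id' }
Y is not nullable (ε ∉ FIRST(Y)), so stop here.
FIRST(Y id) = { '(', 'id' }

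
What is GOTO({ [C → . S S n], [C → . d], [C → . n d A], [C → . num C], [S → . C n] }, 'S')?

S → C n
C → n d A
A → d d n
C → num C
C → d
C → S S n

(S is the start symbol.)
GOTO(I, 'S') = CLOSURE({ [A → αX.β] : [A → α.Xβ] ∈ I, X = 'S' })

Items with dot before 'S', with the dot advanced:
  [C → . S S n] → [C → S . S n]
Closure of the advanced items:
  [C → S . S n] has the dot before S: add [S → . C n]
  [S → . C n] has the dot before C: add [C → . n d A], [C → . num C], [C → . d], [C → . S S n]

GOTO = { [C → . S S n], [C → . d], [C → . n d A], [C → . num C], [C → S . S n], [S → . C n] }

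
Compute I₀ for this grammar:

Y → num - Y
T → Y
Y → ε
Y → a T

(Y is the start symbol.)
First, augment the grammar with Y' → Y
I₀ = CLOSURE({ [Y' → . Y] }):
  [Y' → . Y] has the dot before Y: add [Y → . num - Y], [Y → .], [Y → . a T]
No further items can be added.

I₀ = { [Y → . a T], [Y → . num - Y], [Y → .], [Y' → . Y] }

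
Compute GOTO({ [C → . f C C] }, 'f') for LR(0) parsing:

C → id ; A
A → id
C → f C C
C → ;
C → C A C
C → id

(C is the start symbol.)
{ [C → . ;], [C → . C A C], [C → . f C C], [C → . id ; A], [C → . id], [C → f . C C] }

GOTO(I, 'f') = CLOSURE({ [A → αX.β] : [A → α.Xβ] ∈ I, X = 'f' })

Items with dot before 'f', with the dot advanced:
  [C → . f C C] → [C → f . C C]
Closure of the advanced items:
  [C → f . C C] has the dot before C: add [C → . id ; A], [C → . f C C], [C → . ;], [C → . C A C], [C → . id]

GOTO = { [C → . ;], [C → . C A C], [C → . f C C], [C → . id ; A], [C → . id], [C → f . C C] }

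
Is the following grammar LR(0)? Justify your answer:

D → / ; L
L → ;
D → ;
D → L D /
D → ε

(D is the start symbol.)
Augment with D' → D and build the canonical LR(0) collection (I0 = CLOSURE({[D' → . D]}), then GOTO on every symbol after a dot until no new states appear). It has 10 states:
  I0: { [D → . / ; L], [D → . ;], [D → . L D /], [D → .], [D' → . D], [L → . ;] }  — shift, reduce
  I1: { [D → / . ; L] }  — shift
  I2: { [D → ; .], [L → ; .] }  — 2 reduces
  I3: { [D' → D .] }  — accept
  I4: { [D → . / ; L], [D → . ;], [D → . L D /], [D → .], [D → L . D /], [L → . ;] }  — shift, reduce
  I5: { [D → L D . /] }  — shift
  I6: { [D → L D / .] }  — reduce
  I7: { [D → / ; . L], [L → . ;] }  — shift
  I8: { [L → ; .] }  — reduce
  I9: { [D → / ; L .] }  — reduce

Conflict in state I0:
  Shift-reduce conflict between [D → .] and [D → . / ; L]
So the grammar is NOT LR(0).

Answer: No. Shift-reduce conflict between [D → .] and [D → . / ; L]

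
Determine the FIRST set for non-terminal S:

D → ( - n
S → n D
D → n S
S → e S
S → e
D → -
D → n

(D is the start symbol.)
To compute FIRST(S), examine every production with S on the left-hand side, reading each right-hand side left to right until a non-nullable symbol is reached.

From S → n D:
  - n is a terminal: add 'n' and stop
From S → e S:
  - e is a terminal: add 'e' and stop
From S → e:
  - e is a terminal: add 'e' and stop

Collecting: FIRST(S) = { 'e', 'n' }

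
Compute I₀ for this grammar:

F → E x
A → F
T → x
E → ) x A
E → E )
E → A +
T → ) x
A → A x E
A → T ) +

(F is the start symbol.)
{ [A → . A x E], [A → . F], [A → . T ) +], [E → . ) x A], [E → . A +], [E → . E )], [F → . E x], [F' → . F], [T → . ) x], [T → . x] }

First, augment the grammar with F' → F
I₀ = CLOSURE({ [F' → . F] }):
  [F' → . F] has the dot before F: add [F → . E x]
  [F → . E x] has the dot before E: add [E → . ) x A], [E → . E )], [E → . A +]
  [E → . A +] has the dot before A: add [A → . F], [A → . A x E], [A → . T ) +]
  [A → . T ) +] has the dot before T: add [T → . x], [T → . ) x]
No further items can be added.

I₀ = { [A → . A x E], [A → . F], [A → . T ) +], [E → . ) x A], [E → . A +], [E → . E )], [F → . E x], [F' → . F], [T → . ) x], [T → . x] }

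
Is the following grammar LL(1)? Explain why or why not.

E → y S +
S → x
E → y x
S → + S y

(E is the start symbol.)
For E:
  PREDICT(E → y S '+') = { 'y' }
  PREDICT(E → y x) = { 'y' }
For S:
  PREDICT(S → x) = { 'x' }
  PREDICT(S → '+' S y) = { '+' }

Conflict found: Predict set conflict for E: { 'y' }
The grammar is NOT LL(1).

Answer: No. Predict set conflict for E: { 'y' }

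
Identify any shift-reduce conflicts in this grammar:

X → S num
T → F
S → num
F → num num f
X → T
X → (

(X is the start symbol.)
Augment with X' → X and build the canonical LR(0) collection (I0 = CLOSURE({[X' → . X]}), then GOTO on every symbol after a dot until no new states appear). It has 10 states:
  I0: { [F → . num num f], [S → . num], [T → . F], [X → . (], [X → . S num], [X → . T], [X' → . X] }  — shift
  I1: { [X → ( .] }  — reduce
  I2: { [T → F .] }  — reduce
  I3: { [X → S . num] }  — shift
  I4: { [X → T .] }  — reduce
  I5: { [X' → X .] }  — accept
  I6: { [F → num . num f], [S → num .] }  — shift, reduce
  I7: { [F → num num . f] }  — shift
  I8: { [F → num num f .] }  — reduce
  I9: { [X → S num .] }  — reduce

I6 contains reduce item [S → num .] and shift item [F → num . num f] — shift-reduce conflict.

Answer: Yes — I6: [S → num .] vs [F → num . num f]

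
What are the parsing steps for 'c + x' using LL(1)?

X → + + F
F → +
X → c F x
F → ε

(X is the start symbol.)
LL(1) parsing maintains a stack (initially the start symbol over $) and the input. At each step: if the stack top is a terminal, match it against the current input token; if it is a non-terminal N, replace it with the RHS of M[N, lookahead] (the unique production whose predict set contains the lookahead).

Stack is shown with the top on the left.

Stack    Input    Action
------------------------
X $      c + x $  output X → c F x
c F x $  c + x $  match 'c'
F x $    + x $    output F → +
+ x $    + x $    match '+'
x $      x $      match 'x'
$        $        accept

The string is accepted.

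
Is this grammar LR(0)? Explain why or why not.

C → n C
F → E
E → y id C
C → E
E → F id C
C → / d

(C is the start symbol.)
No. Reduce-reduce conflict: [C → E .] and [F → E .]

A grammar is LR(0) if no state in the canonical LR(0) collection has:
  - both a shift item (dot before a terminal) and a complete item (shift-reduce conflict), or
  - two or more complete items (reduce-reduce conflict; the accept item [C' → C .] counts as a complete item here).

Augment with C' → C and build the canonical LR(0) collection (I0 = CLOSURE({[C' → . C]}), then GOTO on every symbol after a dot until no new states appear). It has 13 states:
  I0: { [C → . / d], [C → . E], [C → . n C], [C' → . C], [E → . F id C], [E → . y id C], [F → . E] }  — shift
  I1: { [C → / . d] }  — shift
  I2: { [C' → C .] }  — accept
  I3: { [C → E .], [F → E .] }  — 2 reduces
  I4: { [E → F . id C] }  — shift
  I5: { [C → . / d], [C → . E], [C → . n C], [C → n . C], [E → . F id C], [E → . y id C], [F → . E] }  — shift
  I6: { [E → y . id C] }  — shift
  I7: { [C → . / d], [C → . E], [C → . n C], [E → . F id C], [E → . y id C], [E → y id . C], [F → . E] }  — shift
  I8: { [E → y id C .] }  — reduce
  I9: { [C → n C .] }  — reduce
  I10: { [C → . / d], [C → . E], [C → . n C], [E → . F id C], [E → . y id C], [E → F id . C], [F → . E] }  — shift
  I11: { [E → F id C .] }  — reduce
  I12: { [C → / d .] }  — reduce

Conflict in state I3:
  Reduce-reduce conflict: [C → E .] and [F → E .]
So the grammar is NOT LR(0).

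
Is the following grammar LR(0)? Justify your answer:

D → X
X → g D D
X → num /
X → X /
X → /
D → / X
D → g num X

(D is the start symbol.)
A grammar is LR(0) if no state in the canonical LR(0) collection has:
  - both a shift item (dot before a terminal) and a complete item (shift-reduce conflict), or
  - two or more complete items (reduce-reduce conflict; the accept item [D' → D .] counts as a complete item here).

Augment with D' → D and build the canonical LR(0) collection (I0 = CLOSURE({[D' → . D]}), then GOTO on every symbol after a dot until no new states appear). It has 16 states:
  I0: { [D → . / X], [D → . X], [D → . g num X], [D' → . D], [X → . /], [X → . X /], [X → . g D D], [X → . num /] }  — shift
  I1: { [D → / . X], [X → . /], [X → . X /], [X → . g D D], [X → . num /], [X → / .] }  — shift, reduce
  I2: { [D' → D .] }  — accept
  I3: { [D → X .], [X → X . /] }  — shift, reduce
  I4: { [D → . / X], [D → . X], [D → . g num X], [D → g . num X], [X → . /], [X → . X /], [X → . g D D], [X → . num /], [X → g . D D] }  — shift
  I5: { [X → num . /] }  — shift
  I6: { [X → num / .] }  — reduce
  I7: { [D → . / X], [D → . X], [D → . g num X], [X → . /], [X → . X /], [X → . g D D], [X → . num /], [X → g D . D] }  — shift
  I8: { [D → g num . X], [X → . /], [X → . X /], [X → . g D D], [X → . num /], [X → num . /] }  — shift
  I9: { [X → / .], [X → num / .] }  — 2 reduces
  I10: { [D → g num X .], [X → X . /] }  — shift, reduce
  I11: { [D → . / X], [D → . X], [D → . g num X], [X → . /], [X → . X /], [X → . g D D], [X → . num /], [X → g . D D] }  — shift
  I12: { [X → X / .] }  — reduce
  I13: { [X → g D D .] }  — reduce
  I14: { [X → / .] }  — reduce
  I15: { [D → / X .], [X → X . /] }  — shift, reduce

Conflict in state I1:
  Shift-reduce conflict between [X → / .] and [X → . /]
So the grammar is NOT LR(0).

Answer: No. Shift-reduce conflict between [X → / .] and [X → . /]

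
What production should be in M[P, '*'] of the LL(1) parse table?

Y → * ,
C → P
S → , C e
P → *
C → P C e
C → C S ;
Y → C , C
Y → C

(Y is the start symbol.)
P → *

To find M[P, '*'], we find productions for P where '*' is in the predict set (PREDICT(N → α) = (FIRST(α) \ {ε}) ∪ (FOLLOW(N) if α ⇒* ε)).

P → *: PREDICT = { '*' }
  '*' is in predict set, so this production goes in M[P, '*']

M[P, '*'] = P → *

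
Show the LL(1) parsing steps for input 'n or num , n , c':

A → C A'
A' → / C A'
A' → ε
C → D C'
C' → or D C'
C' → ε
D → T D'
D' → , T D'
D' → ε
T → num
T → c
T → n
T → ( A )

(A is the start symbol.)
Stack is shown with the top on the left.

Stack           Input               Action
------------------------------------------
A $             n or num , n , c $  output A → C A'
C A' $          n or num , n , c $  output C → D C'
D C' A' $       n or num , n , c $  output D → T D'
T D' C' A' $    n or num , n , c $  output T → n
n D' C' A' $    n or num , n , c $  match 'n'
D' C' A' $      or num , n , c $    output D' → ε
C' A' $         or num , n , c $    output C' → or D C'
or D C' A' $    or num , n , c $    match 'or'
D C' A' $       num , n , c $       output D → T D'
T D' C' A' $    num , n , c $       output T → num
num D' C' A' $  num , n , c $       match 'num'
D' C' A' $      , n , c $           output D' → , T D'
, T D' C' A' $  , n , c $           match ','
T D' C' A' $    n , c $             output T → n
n D' C' A' $    n , c $             match 'n'
D' C' A' $      , c $               output D' → , T D'
, T D' C' A' $  , c $               match ','
T D' C' A' $    c $                 output T → c
c D' C' A' $    c $                 match 'c'
D' C' A' $      $                   output D' → ε
C' A' $         $                   output C' → ε
A' $            $                   output A' → ε
$               $                   accept

The string is accepted.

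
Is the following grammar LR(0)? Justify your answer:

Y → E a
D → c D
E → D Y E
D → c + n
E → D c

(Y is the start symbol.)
Augment with Y' → Y and build the canonical LR(0) collection (I0 = CLOSURE({[Y' → . Y]}), then GOTO on every symbol after a dot until no new states appear). It has 12 states:
  I0: { [D → . c + n], [D → . c D], [E → . D Y E], [E → . D c], [Y → . E a], [Y' → . Y] }  — shift
  I1: { [D → . c + n], [D → . c D], [E → . D Y E], [E → . D c], [E → D . Y E], [E → D . c], [Y → . E a] }  — shift
  I2: { [Y → E . a] }  — shift
  I3: { [Y' → Y .] }  — accept
  I4: { [D → . c + n], [D → . c D], [D → c . + n], [D → c . D] }  — shift
  I5: { [D → c + . n] }  — shift
  I6: { [D → c D .] }  — reduce
  I7: { [D → c + n .] }  — reduce
  I8: { [Y → E a .] }  — reduce
  I9: { [D → . c + n], [D → . c D], [E → . D Y E], [E → . D c], [E → D Y . E] }  — shift
  I10: { [D → . c + n], [D → . c D], [D → c . + n], [D → c . D], [E → D c .] }  — shift, reduce
  I11: { [E → D Y E .] }  — reduce

Conflict in state I10:
  Shift-reduce conflict between [E → D c .] and [D → . c + n]
So the grammar is NOT LR(0).

Answer: No. Shift-reduce conflict between [E → D c .] and [D → . c + n]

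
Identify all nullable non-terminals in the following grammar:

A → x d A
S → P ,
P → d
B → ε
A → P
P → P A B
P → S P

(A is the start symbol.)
ε-productions: B → ε
So B is immediately nullable.
No further non-terminal can be added: every production for the remaining non-terminals contains a terminal or a non-nullable non-terminal.
Nullable = { 'B' }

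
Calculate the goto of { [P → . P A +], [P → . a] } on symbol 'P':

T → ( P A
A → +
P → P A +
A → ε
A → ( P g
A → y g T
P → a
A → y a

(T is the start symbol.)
GOTO(I, 'P') = CLOSURE({ [A → αX.β] : [A → α.Xβ] ∈ I, X = 'P' })

Items with dot before 'P', with the dot advanced:
  [P → . P A +] → [P → P . A +]
Closure of the advanced items:
  [P → P . A +] has the dot before A: add [A → . +], [A → .], [A → . ( P g], [A → . y g T], [A → . y a]

GOTO = { [A → . ( P g], [A → . +], [A → . y a], [A → . y g T], [A → .], [P → P . A +] }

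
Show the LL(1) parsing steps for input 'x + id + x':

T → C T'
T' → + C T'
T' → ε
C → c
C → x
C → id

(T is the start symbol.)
LL(1) parsing maintains a stack (initially the start symbol over $) and the input. At each step: if the stack top is a terminal, match it against the current input token; if it is a non-terminal N, replace it with the RHS of M[N, lookahead] (the unique production whose predict set contains the lookahead).

Stack is shown with the top on the left.

Stack     Input         Action
------------------------------
T $       x + id + x $  output T → C T'
C T' $    x + id + x $  output C → x
x T' $    x + id + x $  match 'x'
T' $      + id + x $    output T' → + C T'
+ C T' $  + id + x $    match '+'
C T' $    id + x $      output C → id
id T' $   id + x $      match 'id'
T' $      + x $         output T' → + C T'
+ C T' $  + x $         match '+'
C T' $    x $           output C → x
x T' $    x $           match 'x'
T' $      $             output T' → ε
$         $             accept

The string is accepted.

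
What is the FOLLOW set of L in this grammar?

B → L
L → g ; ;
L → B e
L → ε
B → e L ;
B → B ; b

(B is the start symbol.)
In B → L: L is at the end, add FOLLOW(B)
In B → e L ;: L is followed by ';', add FIRST(';') \ {ε} = { ';' }

The FOLLOW sets referred to above (computed the same way, to a fixed point):
  FOLLOW(B) = { $, ';', 'e' }

Taking the union: FOLLOW(L) = { $, ';', 'e' }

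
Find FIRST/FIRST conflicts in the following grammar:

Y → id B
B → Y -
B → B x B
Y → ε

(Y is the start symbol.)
FIRST sets of the non-terminals at (or reachable through a nullable prefix from) the front of some alternative:
  FIRST(Y) = { 'id', ε }
  FIRST(B) = { '-', 'id' }

Productions for Y:
  Y → id B: FIRST = { 'id' }
  Y → ε: FIRST = { ε }
Productions for B:
  B → Y -: FIRST = { '-', 'id' }
  B → B x B: FIRST = { '-', 'id' }

Conflict for B: B → Y - and B → B x B
  Overlap: { '-', 'id' }

Answer: Yes. B → Y '-' / B → B x B on { '-', 'id' }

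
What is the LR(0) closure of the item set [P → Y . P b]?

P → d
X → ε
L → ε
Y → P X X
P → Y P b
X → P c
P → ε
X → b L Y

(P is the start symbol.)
Start with: [P → Y . P b]
  [P → Y . P b] has the dot before P: add [P → . d], [P → . Y P b], [P → .]
  [P → . Y P b] has the dot before Y: add [Y → . P X X]
No further items can be added.

CLOSURE = { [P → . Y P b], [P → . d], [P → .], [P → Y . P b], [Y → . P X X] }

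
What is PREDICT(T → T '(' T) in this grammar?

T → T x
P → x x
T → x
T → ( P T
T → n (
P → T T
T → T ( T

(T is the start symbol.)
PREDICT(T → T '(' T) = (FIRST(RHS) \ {ε}) ∪ (FOLLOW(T) if ε ∈ FIRST(RHS), i.e. RHS ⇒* ε)
FIRST(T) = { '(', 'n', 'x' }
FIRST(T '(' T) = { '(', 'n', 'x' }
ε ∉ FIRST(T '(' T), so FOLLOW(T) is not added.
PREDICT(T → T '(' T) = { '(', 'n', 'x' }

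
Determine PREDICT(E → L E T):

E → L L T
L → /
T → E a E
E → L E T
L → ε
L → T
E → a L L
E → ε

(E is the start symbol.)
{ '/', 'a' }

PREDICT(E → L E T) = (FIRST(RHS) \ {ε}) ∪ (FOLLOW(E) if ε ∈ FIRST(RHS), i.e. RHS ⇒* ε)
FIRST(L) = { '/', 'a', ε }
FIRST(E) = { '/', 'a', ε }
FIRST(T) = { '/', 'a' }
FIRST(L E T) = { '/', 'a' }
ε ∉ FIRST(L E T), so FOLLOW(E) is not added.
PREDICT(E → L E T) = { '/', 'a' }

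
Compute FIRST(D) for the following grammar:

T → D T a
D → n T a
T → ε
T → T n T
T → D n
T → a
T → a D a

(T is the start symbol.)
{ 'n' }

To compute FIRST(D), examine every production with D on the left-hand side, reading each right-hand side left to right until a non-nullable symbol is reached.

From D → n T a:
  - n is a terminal: add 'n' and stop

Collecting: FIRST(D) = { 'n' }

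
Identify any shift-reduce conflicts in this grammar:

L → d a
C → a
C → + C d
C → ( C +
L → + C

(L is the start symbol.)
No shift-reduce conflicts

A shift-reduce conflict occurs when an LR(0) state has both:
  - a complete (reduce) item [A → α .] (dot at the end), and
  - a shift item [B → β . c γ] (dot before a terminal).

Augment with L' → L and build the canonical LR(0) collection (I0 = CLOSURE({[L' → . L]}), then GOTO on every symbol after a dot until no new states appear). It has 13 states:
  I0: { [L → . + C], [L → . d a], [L' → . L] }  — shift
  I1: { [C → . ( C +], [C → . + C d], [C → . a], [L → + . C] }  — shift
  I2: { [L' → L .] }  — accept
  I3: { [L → d . a] }  — shift
  I4: { [L → d a .] }  — reduce
  I5: { [C → ( . C +], [C → . ( C +], [C → . + C d], [C → . a] }  — shift
  I6: { [C → + . C d], [C → . ( C +], [C → . + C d], [C → . a] }  — shift
  I7: { [L → + C .] }  — reduce
  I8: { [C → a .] }  — reduce
  I9: { [C → + C . d] }  — shift
  I10: { [C → + C d .] }  — reduce
  I11: { [C → ( C . +] }  — shift
  I12: { [C → ( C + .] }  — reduce

No state contains both a complete item and a shift item.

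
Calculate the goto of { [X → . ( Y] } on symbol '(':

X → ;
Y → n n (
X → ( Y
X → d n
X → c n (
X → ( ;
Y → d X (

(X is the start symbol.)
{ [X → ( . Y], [Y → . d X (], [Y → . n n (] }

GOTO(I, '(') = CLOSURE({ [A → αX.β] : [A → α.Xβ] ∈ I, X = '(' })

Items with dot before '(', with the dot advanced:
  [X → . ( Y] → [X → ( . Y]
Closure of the advanced items:
  [X → ( . Y] has the dot before Y: add [Y → . n n (], [Y → . d X (]

GOTO = { [X → ( . Y], [Y → . d X (], [Y → . n n (] }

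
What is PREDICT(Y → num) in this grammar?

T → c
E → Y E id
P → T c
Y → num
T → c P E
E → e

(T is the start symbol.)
{ 'num' }

PREDICT(Y → num) = (FIRST(RHS) \ {ε}) ∪ (FOLLOW(Y) if ε ∈ FIRST(RHS), i.e. RHS ⇒* ε)
FIRST(num) = { 'num' }
ε ∉ FIRST(num), so FOLLOW(Y) is not added.
PREDICT(Y → num) = { 'num' }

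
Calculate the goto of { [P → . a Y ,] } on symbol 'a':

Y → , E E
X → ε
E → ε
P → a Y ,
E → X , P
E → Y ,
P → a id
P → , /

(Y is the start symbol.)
GOTO(I, 'a') = CLOSURE({ [A → αX.β] : [A → α.Xβ] ∈ I, X = 'a' })

Items with dot before 'a', with the dot advanced:
  [P → . a Y ,] → [P → a . Y ,]
Closure of the advanced items:
  [P → a . Y ,] has the dot before Y: add [Y → . , E E]

GOTO = { [P → a . Y ,], [Y → . , E E] }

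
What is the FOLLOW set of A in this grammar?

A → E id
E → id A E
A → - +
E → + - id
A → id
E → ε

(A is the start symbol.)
{ $, '+', 'id' }

A is the start symbol, so $ ∈ FOLLOW(A).
In E → id A E: A is followed by E, add FIRST(E) \ {ε} = { '+', 'id' }
  E is nullable, so also add FOLLOW(E)

The FOLLOW sets referred to above (computed the same way, to a fixed point):
  FOLLOW(E) = { 'id' }

Taking the union: FOLLOW(A) = { $, '+', 'id' }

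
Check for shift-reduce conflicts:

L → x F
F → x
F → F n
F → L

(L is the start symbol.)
Yes — I3: [L → x F .] vs [F → F . n]; I5: [F → x .] vs [F → . x]

Augment with L' → L and build the canonical LR(0) collection (I0 = CLOSURE({[L' → . L]}), then GOTO on every symbol after a dot until no new states appear). It has 7 states:
  I0: { [L → . x F], [L' → . L] }  — shift
  I1: { [L' → L .] }  — accept
  I2: { [F → . F n], [F → . L], [F → . x], [L → . x F], [L → x . F] }  — shift
  I3: { [F → F . n], [L → x F .] }  — shift, reduce
  I4: { [F → L .] }  — reduce
  I5: { [F → . F n], [F → . L], [F → . x], [F → x .], [L → . x F], [L → x . F] }  — shift, reduce
  I6: { [F → F n .] }  — reduce

I3 contains reduce item [L → x F .] and shift item [F → F . n] — shift-reduce conflict.
I5 contains reduce item [F → x .] and shift items [F → . x], [L → . x F] — shift-reduce conflict.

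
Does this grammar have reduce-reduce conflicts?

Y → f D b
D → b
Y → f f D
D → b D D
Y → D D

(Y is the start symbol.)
No reduce-reduce conflicts

Augment with Y' → Y and build the canonical LR(0) collection (I0 = CLOSURE({[Y' → . Y]}), then GOTO on every symbol after a dot until no new states appear). It has 12 states:
  I0: { [D → . b D D], [D → . b], [Y → . D D], [Y → . f D b], [Y → . f f D], [Y' → . Y] }  — shift
  I1: { [D → . b D D], [D → . b], [Y → D . D] }  — shift
  I2: { [Y' → Y .] }  — accept
  I3: { [D → . b D D], [D → . b], [D → b . D D], [D → b .] }  — shift, reduce
  I4: { [D → . b D D], [D → . b], [Y → f . D b], [Y → f . f D] }  — shift
  I5: { [Y → f D . b] }  — shift
  I6: { [D → . b D D], [D → . b], [Y → f f . D] }  — shift
  I7: { [Y → f f D .] }  — reduce
  I8: { [Y → f D b .] }  — reduce
  I9: { [D → . b D D], [D → . b], [D → b D . D] }  — shift
  I10: { [D → b D D .] }  — reduce
  I11: { [Y → D D .] }  — reduce

No state contains more than one complete item.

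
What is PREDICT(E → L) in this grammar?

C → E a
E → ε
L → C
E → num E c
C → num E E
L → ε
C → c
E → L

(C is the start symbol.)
{ $, 'a', 'c', 'num' }

PREDICT(E → L) = (FIRST(RHS) \ {ε}) ∪ (FOLLOW(E) if ε ∈ FIRST(RHS), i.e. RHS ⇒* ε)
FIRST(L) = { 'a', 'c', 'num', ε }
FIRST(L) = { 'a', 'c', 'num', ε }
ε ∈ FIRST(L) (the right-hand side is nullable), so add FOLLOW(E) = { $, 'a', 'c', 'num' }
PREDICT(E → L) = { $, 'a', 'c', 'num' }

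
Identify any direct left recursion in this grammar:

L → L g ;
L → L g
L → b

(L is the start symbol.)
Yes, L is left-recursive

L → L g ;: LEFT RECURSIVE (starts with L)
L → L g: LEFT RECURSIVE (starts with L)
L → b: starts with b

The grammar has direct left recursion on: L.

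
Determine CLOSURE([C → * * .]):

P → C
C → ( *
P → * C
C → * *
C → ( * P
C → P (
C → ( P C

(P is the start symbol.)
{ [C → * * .] }

Start with: [C → * * .]
The dot is at the end, so nothing is added.

CLOSURE = { [C → * * .] }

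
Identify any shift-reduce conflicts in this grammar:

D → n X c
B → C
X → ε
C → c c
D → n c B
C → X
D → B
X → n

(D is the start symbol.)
Augment with D' → D and build the canonical LR(0) collection (I0 = CLOSURE({[D' → . D]}), then GOTO on every symbol after a dot until no new states appear). It has 13 states:
  I0: { [B → . C], [C → . X], [C → . c c], [D → . B], [D → . n X c], [D → . n c B], [D' → . D], [X → . n], [X → .] }  — shift, reduce
  I1: { [D → B .] }  — reduce
  I2: { [B → C .] }  — reduce
  I3: { [D' → D .] }  — accept
  I4: { [C → X .] }  — reduce
  I5: { [C → c . c] }  — shift
  I6: { [D → n . X c], [D → n . c B], [X → . n], [X → .], [X → n .] }  — shift, 2 reduces
  I7: { [D → n X . c] }  — shift
  I8: { [B → . C], [C → . X], [C → . c c], [D → n c . B], [X → . n], [X → .] }  — shift, reduce
  I9: { [X → n .] }  — reduce
  I10: { [D → n c B .] }  — reduce
  I11: { [D → n X c .] }  — reduce
  I12: { [C → c c .] }  — reduce

I0 contains reduce item [X → .] and shift items [C → . c c], [D → . n X c], [D → . n c B], [X → . n] — shift-reduce conflict.
I6 contains reduce items [X → .], [X → n .] and shift items [D → n . c B], [X → . n] — shift-reduce conflict.
I8 contains reduce item [X → .] and shift items [C → . c c], [X → . n] — shift-reduce conflict.

Answer: Yes — I0: [X → .] vs [C → . c c]; I6: [X → .] vs [D → n . c B]; I8: [X → .] vs [C → . c c]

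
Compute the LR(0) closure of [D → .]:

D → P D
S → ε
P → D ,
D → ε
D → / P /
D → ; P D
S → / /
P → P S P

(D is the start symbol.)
{ [D → .] }

To compute CLOSURE, for each item [A → α.Bβ] where B is a non-terminal, add [B → .γ] for all productions B → γ; repeat for the newly added items until nothing changes.

Start with: [D → .]
The dot is at the end, so nothing is added.

CLOSURE = { [D → .] }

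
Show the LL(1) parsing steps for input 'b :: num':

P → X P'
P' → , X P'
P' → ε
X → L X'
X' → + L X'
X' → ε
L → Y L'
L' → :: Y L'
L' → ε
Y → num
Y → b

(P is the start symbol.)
Stack is shown with the top on the left.

Stack            Input       Action
-----------------------------------
P $              b :: num $  output P → X P'
X P' $           b :: num $  output X → L X'
L X' P' $        b :: num $  output L → Y L'
Y L' X' P' $     b :: num $  output Y → b
b L' X' P' $     b :: num $  match 'b'
L' X' P' $       :: num $    output L' → :: Y L'
:: Y L' X' P' $  :: num $    match '::'
Y L' X' P' $     num $       output Y → num
num L' X' P' $   num $       match 'num'
L' X' P' $       $           output L' → ε
X' P' $          $           output X' → ε
P' $             $           output P' → ε
$                $           accept

The string is accepted.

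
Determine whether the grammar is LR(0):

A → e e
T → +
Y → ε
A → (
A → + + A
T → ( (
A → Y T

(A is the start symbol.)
No. Shift-reduce conflict between [Y → .] and [A → . (]

A grammar is LR(0) if no state in the canonical LR(0) collection has:
  - both a shift item (dot before a terminal) and a complete item (shift-reduce conflict), or
  - two or more complete items (reduce-reduce conflict; the accept item [A' → A .] counts as a complete item here).

Augment with A' → A and build the canonical LR(0) collection (I0 = CLOSURE({[A' → . A]}), then GOTO on every symbol after a dot until no new states appear). It has 13 states:
  I0: { [A → . (], [A → . + + A], [A → . Y T], [A → . e e], [A' → . A], [Y → .] }  — shift, reduce
  I1: { [A → ( .] }  — reduce
  I2: { [A → + . + A] }  — shift
  I3: { [A' → A .] }  — accept
  I4: { [A → Y . T], [T → . ( (], [T → . +] }  — shift
  I5: { [A → e . e] }  — shift
  I6: { [A → e e .] }  — reduce
  I7: { [T → ( . (] }  — shift
  I8: { [T → + .] }  — reduce
  I9: { [A → Y T .] }  — reduce
  I10: { [T → ( ( .] }  — reduce
  I11: { [A → + + . A], [A → . (], [A → . + + A], [A → . Y T], [A → . e e], [Y → .] }  — shift, reduce
  I12: { [A → + + A .] }  — reduce

Conflict in state I0:
  Shift-reduce conflict between [Y → .] and [A → . (]
So the grammar is NOT LR(0).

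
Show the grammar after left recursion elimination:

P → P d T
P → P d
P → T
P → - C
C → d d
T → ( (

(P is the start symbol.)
P is directly left-recursive. The standard transformation for
  A → A α₁ | ... | A α_m | β₁ | ... | β_n
is
  A  → β₁ A' | ... | β_n A'
  A' → α₁ A' | ... | α_m A' | ε

P → T becomes P → T P'
P → - C becomes P → - C P'
P → P d T becomes P' → d T P'
P → P d becomes P' → d P'
Add P' → ε

Productions for other non-terminals are unchanged:
  C → d d
  T → ( (

Resulting grammar:
P → T P'
P → - C P'
P' → d T P'
P' → d P'
P' → ε
C → d d
T → ( (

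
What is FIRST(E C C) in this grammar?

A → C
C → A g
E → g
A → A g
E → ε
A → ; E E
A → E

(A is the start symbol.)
{ ';', 'g' }

FIRST sets of the non-terminals involved (from the grammar, by fixed-point iteration):
  FIRST(E) = { 'g', ε }
  FIRST(C) = { ';', 'g' }

To compute FIRST(E C C), process the symbols left to right:
Symbol E is a non-terminal. Add FIRST(E) \ {ε} = { 'g' }
E is nullable (ε ∈ FIRST(E)), continue to the next symbol.
Symbol C is a non-terminal. Add FIRST(C) \ {ε} = { ';', 'g' }
C is not nullable (ε ∉ FIRST(C)), so stop here.
FIRST(E C C) = { ';', 'g' }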